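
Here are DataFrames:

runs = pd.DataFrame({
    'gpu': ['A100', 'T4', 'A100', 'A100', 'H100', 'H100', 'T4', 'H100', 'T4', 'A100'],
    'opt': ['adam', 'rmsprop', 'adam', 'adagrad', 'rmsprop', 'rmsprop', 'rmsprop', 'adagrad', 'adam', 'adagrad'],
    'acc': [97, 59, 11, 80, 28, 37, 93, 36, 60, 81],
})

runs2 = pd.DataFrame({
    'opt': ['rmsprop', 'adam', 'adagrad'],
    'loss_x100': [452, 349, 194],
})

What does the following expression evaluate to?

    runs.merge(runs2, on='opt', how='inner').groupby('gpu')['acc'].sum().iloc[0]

merge on 'opt' (how='inner') → 10 rows:
    gpu      opt  acc  loss_x100
0  A100     adam   97        349
1    T4  rmsprop   59        452
2  A100     adam   11        349
3  A100  adagrad   80        194
4  H100  rmsprop   28        452
5  H100  rmsprop   37        452
6    T4  rmsprop   93        452
7  H100  adagrad   36        194
8    T4     adam   60        349
9  A100  adagrad   81        194
group by gpu, sum of acc:
gpu
A100    269
H100    101
T4      212
Name: acc, dtype: int64

269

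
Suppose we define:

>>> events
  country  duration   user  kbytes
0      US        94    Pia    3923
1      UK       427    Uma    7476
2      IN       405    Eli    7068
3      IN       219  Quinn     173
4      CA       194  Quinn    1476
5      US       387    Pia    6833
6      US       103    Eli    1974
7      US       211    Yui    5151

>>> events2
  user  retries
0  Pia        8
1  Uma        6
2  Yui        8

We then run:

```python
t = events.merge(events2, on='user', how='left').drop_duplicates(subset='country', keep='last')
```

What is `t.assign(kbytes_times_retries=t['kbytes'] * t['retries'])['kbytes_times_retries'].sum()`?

merge on 'user' (how='left') → 8 rows:
  country  duration   user  kbytes  retries
0      US        94    Pia    3923      8.0
1      UK       427    Uma    7476      6.0
2      IN       405    Eli    7068      NaN
3      IN       219  Quinn     173      NaN
4      CA       194  Quinn    1476      NaN
5      US       387    Pia    6833      8.0
6      US       103    Eli    1974      NaN
7      US       211    Yui    5151      8.0
drop duplicate country (keep=last):
  country  duration   user  kbytes  retries
1      UK       427    Uma    7476      6.0
3      IN       219  Quinn     173      NaN
4      CA       194  Quinn    1476      NaN
7      US       211    Yui    5151      8.0
add column kbytes_times_retries = t['kbytes'] * t['retries']:
  country  duration   user  kbytes  retries  kbytes_times_retries
1      UK       427    Uma    7476      6.0               44856.0
3      IN       219  Quinn     173      NaN                   NaN
4      CA       194  Quinn    1476      NaN                   NaN
7      US       211    Yui    5151      8.0               41208.0

86064.0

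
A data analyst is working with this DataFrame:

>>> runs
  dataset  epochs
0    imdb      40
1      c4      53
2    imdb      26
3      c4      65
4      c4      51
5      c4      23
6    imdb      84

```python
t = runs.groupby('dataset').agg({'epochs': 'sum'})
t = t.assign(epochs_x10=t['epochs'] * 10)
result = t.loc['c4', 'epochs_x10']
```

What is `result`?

1920

group by dataset, sum of epochs:
         epochs
dataset        
c4          192
imdb        150
add column epochs_x10 = t['epochs'] * 10:
         epochs  epochs_x10
dataset                    
c4          192        1920
imdb        150        1500
Then the value at row 'c4', column 'epochs_x10': 1920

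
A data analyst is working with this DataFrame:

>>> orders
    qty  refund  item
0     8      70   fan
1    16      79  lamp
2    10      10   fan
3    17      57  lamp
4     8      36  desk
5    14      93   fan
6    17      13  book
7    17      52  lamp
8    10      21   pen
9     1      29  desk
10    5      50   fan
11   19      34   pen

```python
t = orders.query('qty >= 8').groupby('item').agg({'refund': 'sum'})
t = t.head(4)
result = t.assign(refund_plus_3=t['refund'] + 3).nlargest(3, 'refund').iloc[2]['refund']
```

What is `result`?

filter rows where qty >= 8:
    qty  refund  item
0     8      70   fan
1    16      79  lamp
2    10      10   fan
3    17      57  lamp
4     8      36  desk
5    14      93   fan
6    17      13  book
7    17      52  lamp
8    10      21   pen
11   19      34   pen
group by item, sum of refund:
      refund
item        
book      13
desk      36
fan      173
lamp     188
pen       55
take first 4 rows:
      refund
item        
book      13
desk      36
fan      173
lamp     188
add column refund_plus_3 = t['refund'] + 3:
      refund  refund_plus_3
item                       
book      13             16
desk      36             39
fan      173            176
lamp     188            191
take 3 rows with largest refund:
      refund  refund_plus_3
item                       
lamp     188            191
fan      173            176
desk      36             39
Taking the value at position 2, column 'refund' gives 36.

36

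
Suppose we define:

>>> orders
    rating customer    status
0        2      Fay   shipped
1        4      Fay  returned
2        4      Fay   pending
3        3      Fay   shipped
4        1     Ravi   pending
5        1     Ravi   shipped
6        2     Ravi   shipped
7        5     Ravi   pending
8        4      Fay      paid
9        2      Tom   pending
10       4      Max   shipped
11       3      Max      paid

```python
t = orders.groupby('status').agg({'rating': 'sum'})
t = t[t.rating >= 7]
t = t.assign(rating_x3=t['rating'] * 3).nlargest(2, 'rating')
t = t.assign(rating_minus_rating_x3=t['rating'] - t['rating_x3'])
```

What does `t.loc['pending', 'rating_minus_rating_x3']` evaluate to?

group by status, sum of rating:
          rating
status          
paid           7
pending       12
returned       4
shipped       12
filter rows where rating >= 7:
         rating
status         
paid          7
pending      12
shipped      12
add column rating_x3 = t['rating'] * 3:
         rating  rating_x3
status                    
paid          7         21
pending      12         36
shipped      12         36
take 2 rows with largest rating:
         rating  rating_x3
status                    
pending      12         36
shipped      12         36
add column rating_minus_rating_x3 = t['rating'] - t['rating_x3']:
         rating  rating_x3  rating_minus_rating_x3
status                                            
pending      12         36                     -24
shipped      12         36                     -24
The value at row 'pending', column 'rating_minus_rating_x3' is -24.

-24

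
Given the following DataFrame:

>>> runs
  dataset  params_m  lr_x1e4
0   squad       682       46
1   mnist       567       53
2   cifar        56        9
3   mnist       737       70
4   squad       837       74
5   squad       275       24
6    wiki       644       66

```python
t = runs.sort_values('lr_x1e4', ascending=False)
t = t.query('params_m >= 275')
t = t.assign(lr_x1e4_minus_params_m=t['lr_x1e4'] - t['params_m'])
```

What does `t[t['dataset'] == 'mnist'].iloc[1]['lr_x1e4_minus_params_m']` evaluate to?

sort by lr_x1e4 descending:
  dataset  params_m  lr_x1e4
4   squad       837       74
3   mnist       737       70
6    wiki       644       66
1   mnist       567       53
0   squad       682       46
5   squad       275       24
2   cifar        56        9
filter rows where params_m >= 275:
  dataset  params_m  lr_x1e4
4   squad       837       74
3   mnist       737       70
6    wiki       644       66
1   mnist       567       53
0   squad       682       46
5   squad       275       24
add column lr_x1e4_minus_params_m = t['lr_x1e4'] - t['params_m']:
  dataset  params_m  lr_x1e4  lr_x1e4_minus_params_m
4   squad       837       74                    -763
3   mnist       737       70                    -667
6    wiki       644       66                    -578
1   mnist       567       53                    -514
0   squad       682       46                    -636
5   squad       275       24                    -251
filter rows where dataset == 'mnist':
  dataset  params_m  lr_x1e4  lr_x1e4_minus_params_m
3   mnist       737       70                    -667
1   mnist       567       53                    -514
Finally, value at position 1, column 'lr_x1e4_minus_params_m' = -514.

-514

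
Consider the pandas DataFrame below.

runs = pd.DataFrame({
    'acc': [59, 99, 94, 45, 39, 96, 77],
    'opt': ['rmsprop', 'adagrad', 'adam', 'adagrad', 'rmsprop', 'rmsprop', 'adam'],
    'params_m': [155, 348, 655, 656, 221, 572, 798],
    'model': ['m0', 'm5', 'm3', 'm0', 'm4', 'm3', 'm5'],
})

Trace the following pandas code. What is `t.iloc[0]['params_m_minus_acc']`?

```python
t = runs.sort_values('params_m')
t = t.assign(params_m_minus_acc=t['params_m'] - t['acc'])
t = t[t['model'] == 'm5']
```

249

sort by params_m:
   acc      opt  params_m model
0   59  rmsprop       155    m0
4   39  rmsprop       221    m4
1   99  adagrad       348    m5
5   96  rmsprop       572    m3
2   94     adam       655    m3
3   45  adagrad       656    m0
6   77     adam       798    m5
add column params_m_minus_acc = t['params_m'] - t['acc']:
   acc      opt  params_m model  params_m_minus_acc
0   59  rmsprop       155    m0                  96
4   39  rmsprop       221    m4                 182
1   99  adagrad       348    m5                 249
5   96  rmsprop       572    m3                 476
2   94     adam       655    m3                 561
3   45  adagrad       656    m0                 611
6   77     adam       798    m5                 721
filter rows where model == 'm5':
   acc      opt  params_m model  params_m_minus_acc
1   99  adagrad       348    m5                 249
6   77     adam       798    m5                 721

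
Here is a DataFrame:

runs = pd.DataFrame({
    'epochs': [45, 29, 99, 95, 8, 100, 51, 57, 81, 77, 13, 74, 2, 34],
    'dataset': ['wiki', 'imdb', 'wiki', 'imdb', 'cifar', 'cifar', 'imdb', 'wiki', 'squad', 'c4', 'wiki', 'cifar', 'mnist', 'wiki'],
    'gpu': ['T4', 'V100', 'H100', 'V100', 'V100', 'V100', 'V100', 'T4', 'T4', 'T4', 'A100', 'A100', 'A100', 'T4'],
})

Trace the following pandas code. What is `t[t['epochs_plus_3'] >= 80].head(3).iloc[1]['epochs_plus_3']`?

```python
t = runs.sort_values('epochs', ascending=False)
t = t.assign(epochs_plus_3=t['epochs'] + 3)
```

102

sort by epochs descending:
    epochs dataset   gpu
5      100   cifar  V100
2       99    wiki  H100
3       95    imdb  V100
8       81   squad    T4
9       77      c4    T4
11      74   cifar  A100
7       57    wiki    T4
6       51    imdb  V100
0       45    wiki    T4
13      34    wiki    T4
1       29    imdb  V100
10      13    wiki  A100
4        8   cifar  V100
12       2   mnist  A100
add column epochs_plus_3 = t['epochs'] + 3:
    epochs dataset   gpu  epochs_plus_3
5      100   cifar  V100            103
2       99    wiki  H100            102
3       95    imdb  V100             98
8       81   squad    T4             84
9       77      c4    T4             80
11      74   cifar  A100             77
7       57    wiki    T4             60
6       51    imdb  V100             54
0       45    wiki    T4             48
13      34    wiki    T4             37
1       29    imdb  V100             32
10      13    wiki  A100             16
4        8   cifar  V100             11
12       2   mnist  A100              5
filter rows where epochs_plus_3 >= 80:
   epochs dataset   gpu  epochs_plus_3
5     100   cifar  V100            103
2      99    wiki  H100            102
3      95    imdb  V100             98
8      81   squad    T4             84
9      77      c4    T4             80
take first 3 rows:
   epochs dataset   gpu  epochs_plus_3
5     100   cifar  V100            103
2      99    wiki  H100            102
3      95    imdb  V100             98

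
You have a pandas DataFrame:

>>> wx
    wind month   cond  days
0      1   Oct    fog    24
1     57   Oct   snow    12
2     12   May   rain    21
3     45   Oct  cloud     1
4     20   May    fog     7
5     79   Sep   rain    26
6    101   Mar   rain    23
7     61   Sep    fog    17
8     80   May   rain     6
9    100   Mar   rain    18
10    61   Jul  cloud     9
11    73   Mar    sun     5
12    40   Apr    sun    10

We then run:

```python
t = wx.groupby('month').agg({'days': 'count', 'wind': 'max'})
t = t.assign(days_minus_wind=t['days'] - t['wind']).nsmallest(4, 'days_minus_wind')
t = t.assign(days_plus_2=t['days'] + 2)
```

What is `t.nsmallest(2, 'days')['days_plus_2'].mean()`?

3.5

group by month: count(days), max(wind):
       days  wind
month            
Apr       1    40
Jul       1    61
Mar       3   101
May       3    80
Oct       3    57
Sep       2    79
add column days_minus_wind = t['days'] - t['wind']:
       days  wind  days_minus_wind
month                             
Apr       1    40              -39
Jul       1    61              -60
Mar       3   101              -98
May       3    80              -77
Oct       3    57              -54
Sep       2    79              -77
take 4 rows with smallest days_minus_wind:
       days  wind  days_minus_wind
month                             
Mar       3   101              -98
May       3    80              -77
Sep       2    79              -77
Jul       1    61              -60
add column days_plus_2 = t['days'] + 2:
       days  wind  days_minus_wind  days_plus_2
month                                          
Mar       3   101              -98            5
May       3    80              -77            5
Sep       2    79              -77            4
Jul       1    61              -60            3
take 2 rows with smallest days:
       days  wind  days_minus_wind  days_plus_2
month                                          
Jul       1    61              -60            3
Sep       2    79              -77            4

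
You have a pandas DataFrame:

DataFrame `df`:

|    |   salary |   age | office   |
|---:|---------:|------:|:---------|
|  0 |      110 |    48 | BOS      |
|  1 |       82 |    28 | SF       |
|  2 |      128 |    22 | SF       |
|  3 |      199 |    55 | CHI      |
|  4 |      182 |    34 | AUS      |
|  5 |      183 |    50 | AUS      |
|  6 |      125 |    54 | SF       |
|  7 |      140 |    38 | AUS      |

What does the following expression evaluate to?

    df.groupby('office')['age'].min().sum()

group by office, min of age:
office
AUS    34
BOS    48
CHI    55
SF     22
Name: age, dtype: int64

159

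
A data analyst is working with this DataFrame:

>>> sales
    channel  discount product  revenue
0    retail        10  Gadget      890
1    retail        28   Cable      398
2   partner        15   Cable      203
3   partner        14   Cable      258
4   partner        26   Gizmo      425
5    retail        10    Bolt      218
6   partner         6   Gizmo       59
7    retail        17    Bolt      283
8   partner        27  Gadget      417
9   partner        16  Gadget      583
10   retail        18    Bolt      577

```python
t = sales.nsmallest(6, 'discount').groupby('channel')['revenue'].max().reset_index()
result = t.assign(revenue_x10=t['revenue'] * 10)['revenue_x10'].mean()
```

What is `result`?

take 6 rows with smallest discount:
   channel  discount product  revenue
6  partner         6   Gizmo       59
0   retail        10  Gadget      890
5   retail        10    Bolt      218
3  partner        14   Cable      258
2  partner        15   Cable      203
9  partner        16  Gadget      583
group by channel, max of revenue:
channel
partner    583
retail     890
Name: revenue, dtype: int64
reset_index():
   channel  revenue
0  partner      583
1   retail      890
add column revenue_x10 = t['revenue'] * 10:
   channel  revenue  revenue_x10
0  partner      583         5830
1   retail      890         8900
The mean of column 'revenue_x10' is 7365.0.

7365.0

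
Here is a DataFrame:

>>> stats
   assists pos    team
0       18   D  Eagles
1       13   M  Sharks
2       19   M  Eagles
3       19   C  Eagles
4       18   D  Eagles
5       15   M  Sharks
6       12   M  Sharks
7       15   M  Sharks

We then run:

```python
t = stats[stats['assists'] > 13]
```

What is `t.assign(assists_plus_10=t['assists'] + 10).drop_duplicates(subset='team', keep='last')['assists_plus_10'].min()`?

filter rows where assists > 13:
   assists pos    team
0       18   D  Eagles
2       19   M  Eagles
3       19   C  Eagles
4       18   D  Eagles
5       15   M  Sharks
7       15   M  Sharks
add column assists_plus_10 = t['assists'] + 10:
   assists pos    team  assists_plus_10
0       18   D  Eagles               28
2       19   M  Eagles               29
3       19   C  Eagles               29
4       18   D  Eagles               28
5       15   M  Sharks               25
7       15   M  Sharks               25
drop duplicate team (keep=last):
   assists pos    team  assists_plus_10
4       18   D  Eagles               28
7       15   M  Sharks               25
The min of column 'assists_plus_10' is 25.

25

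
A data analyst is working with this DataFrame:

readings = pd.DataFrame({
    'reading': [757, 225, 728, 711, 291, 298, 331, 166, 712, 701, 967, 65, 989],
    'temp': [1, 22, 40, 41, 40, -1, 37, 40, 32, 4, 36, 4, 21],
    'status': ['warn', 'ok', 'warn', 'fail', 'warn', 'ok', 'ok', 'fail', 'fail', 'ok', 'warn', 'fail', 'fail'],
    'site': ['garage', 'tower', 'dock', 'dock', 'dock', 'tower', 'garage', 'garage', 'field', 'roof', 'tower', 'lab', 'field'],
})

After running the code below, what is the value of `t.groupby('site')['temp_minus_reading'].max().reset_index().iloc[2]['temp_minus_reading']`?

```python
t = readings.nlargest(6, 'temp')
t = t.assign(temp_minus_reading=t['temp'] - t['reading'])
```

-931

take 6 rows with largest temp:
    reading  temp status    site
3       711    41   fail    dock
2       728    40   warn    dock
4       291    40   warn    dock
7       166    40   fail  garage
6       331    37     ok  garage
10      967    36   warn   tower
add column temp_minus_reading = t['temp'] - t['reading']:
    reading  temp status    site  temp_minus_reading
3       711    41   fail    dock                -670
2       728    40   warn    dock                -688
4       291    40   warn    dock                -251
7       166    40   fail  garage                -126
6       331    37     ok  garage                -294
10      967    36   warn   tower                -931
group by site, max of temp_minus_reading:
site
dock     -251
garage   -126
tower    -931
Name: temp_minus_reading, dtype: int64
reset_index():
     site  temp_minus_reading
0    dock                -251
1  garage                -126
2   tower                -931
So iloc[2]['temp_minus_reading'] = -931.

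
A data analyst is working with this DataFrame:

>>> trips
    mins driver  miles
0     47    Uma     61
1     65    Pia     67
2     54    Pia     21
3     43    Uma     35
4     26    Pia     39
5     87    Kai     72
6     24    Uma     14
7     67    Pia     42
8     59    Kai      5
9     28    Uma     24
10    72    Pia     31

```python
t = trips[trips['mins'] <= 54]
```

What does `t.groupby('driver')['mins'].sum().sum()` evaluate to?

222

filter rows where mins <= 54:
   mins driver  miles
0    47    Uma     61
2    54    Pia     21
3    43    Uma     35
4    26    Pia     39
6    24    Uma     14
9    28    Uma     24
group by driver, sum of mins:
driver
Pia     80
Uma    142
Name: mins, dtype: int64
Taking the sum of the resulting series gives 222.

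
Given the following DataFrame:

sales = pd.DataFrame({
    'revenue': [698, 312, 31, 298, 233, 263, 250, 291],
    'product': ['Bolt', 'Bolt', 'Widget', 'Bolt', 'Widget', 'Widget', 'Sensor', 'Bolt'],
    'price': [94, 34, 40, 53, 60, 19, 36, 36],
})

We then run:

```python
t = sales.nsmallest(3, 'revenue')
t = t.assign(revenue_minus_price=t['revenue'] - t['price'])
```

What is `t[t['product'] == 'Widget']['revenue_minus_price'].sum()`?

164

take 3 rows with smallest revenue:
   revenue product  price
2       31  Widget     40
4      233  Widget     60
6      250  Sensor     36
add column revenue_minus_price = t['revenue'] - t['price']:
   revenue product  price  revenue_minus_price
2       31  Widget     40                   -9
4      233  Widget     60                  173
6      250  Sensor     36                  214
filter rows where product == 'Widget':
   revenue product  price  revenue_minus_price
2       31  Widget     40                   -9
4      233  Widget     60                  173
Reading off the sum of column 'revenue_minus_price', we get 164.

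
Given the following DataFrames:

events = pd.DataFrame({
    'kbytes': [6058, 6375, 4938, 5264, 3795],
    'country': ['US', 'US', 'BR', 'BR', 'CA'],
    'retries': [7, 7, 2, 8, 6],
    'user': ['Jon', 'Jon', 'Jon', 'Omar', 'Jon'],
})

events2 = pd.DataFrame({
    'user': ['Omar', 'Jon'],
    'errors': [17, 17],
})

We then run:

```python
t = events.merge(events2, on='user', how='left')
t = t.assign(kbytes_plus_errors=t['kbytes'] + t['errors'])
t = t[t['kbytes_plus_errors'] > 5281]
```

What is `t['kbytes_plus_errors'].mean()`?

merge on 'user' (how='left') → 5 rows:
   kbytes country  retries  user  errors
0    6058      US        7   Jon      17
1    6375      US        7   Jon      17
2    4938      BR        2   Jon      17
3    5264      BR        8  Omar      17
4    3795      CA        6   Jon      17
add column kbytes_plus_errors = t['kbytes'] + t['errors']:
   kbytes country  retries  user  errors  kbytes_plus_errors
0    6058      US        7   Jon      17                6075
1    6375      US        7   Jon      17                6392
2    4938      BR        2   Jon      17                4955
3    5264      BR        8  Omar      17                5281
4    3795      CA        6   Jon      17                3812
filter rows where kbytes_plus_errors > 5281:
   kbytes country  retries user  errors  kbytes_plus_errors
0    6058      US        7  Jon      17                6075
1    6375      US        7  Jon      17                6392
The mean of column 'kbytes_plus_errors' is 6233.5.

6233.5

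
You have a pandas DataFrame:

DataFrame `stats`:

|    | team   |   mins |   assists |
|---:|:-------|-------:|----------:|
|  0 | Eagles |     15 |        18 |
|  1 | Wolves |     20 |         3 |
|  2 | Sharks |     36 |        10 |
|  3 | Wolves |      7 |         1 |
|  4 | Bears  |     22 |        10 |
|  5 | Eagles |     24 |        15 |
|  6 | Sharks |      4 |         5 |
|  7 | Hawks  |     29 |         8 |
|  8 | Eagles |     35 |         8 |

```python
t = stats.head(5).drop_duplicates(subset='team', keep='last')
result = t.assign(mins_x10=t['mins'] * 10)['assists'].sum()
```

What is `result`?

take first 5 rows:
     team  mins  assists
0  Eagles    15       18
1  Wolves    20        3
2  Sharks    36       10
3  Wolves     7        1
4   Bears    22       10
drop duplicate team (keep=last):
     team  mins  assists
0  Eagles    15       18
2  Sharks    36       10
3  Wolves     7        1
4   Bears    22       10
add column mins_x10 = t['mins'] * 10:
     team  mins  assists  mins_x10
0  Eagles    15       18       150
2  Sharks    36       10       360
3  Wolves     7        1        70
4   Bears    22       10       220
So sum() = 39.

39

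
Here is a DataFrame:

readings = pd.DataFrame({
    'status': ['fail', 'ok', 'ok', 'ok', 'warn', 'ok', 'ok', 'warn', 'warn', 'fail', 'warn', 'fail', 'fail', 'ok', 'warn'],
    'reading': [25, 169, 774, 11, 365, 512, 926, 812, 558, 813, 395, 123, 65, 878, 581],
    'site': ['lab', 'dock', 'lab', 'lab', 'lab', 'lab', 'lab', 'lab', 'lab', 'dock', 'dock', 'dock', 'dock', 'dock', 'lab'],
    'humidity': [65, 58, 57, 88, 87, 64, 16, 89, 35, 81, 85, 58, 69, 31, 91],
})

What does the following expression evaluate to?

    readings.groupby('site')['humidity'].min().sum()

group by site, min of humidity:
site
dock    31
lab     16
Name: humidity, dtype: int64

47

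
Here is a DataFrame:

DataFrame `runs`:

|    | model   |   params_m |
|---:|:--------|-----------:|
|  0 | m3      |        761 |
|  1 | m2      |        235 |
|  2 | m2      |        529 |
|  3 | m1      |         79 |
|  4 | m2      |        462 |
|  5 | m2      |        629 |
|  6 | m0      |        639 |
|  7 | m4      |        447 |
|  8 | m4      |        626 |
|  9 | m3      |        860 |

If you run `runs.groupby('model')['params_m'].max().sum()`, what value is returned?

group by model, max of params_m:
model
m0    639
m1     79
m2    629
m3    860
m4    626
Name: params_m, dtype: int64
Taking the sum of the resulting series gives 2833.

2833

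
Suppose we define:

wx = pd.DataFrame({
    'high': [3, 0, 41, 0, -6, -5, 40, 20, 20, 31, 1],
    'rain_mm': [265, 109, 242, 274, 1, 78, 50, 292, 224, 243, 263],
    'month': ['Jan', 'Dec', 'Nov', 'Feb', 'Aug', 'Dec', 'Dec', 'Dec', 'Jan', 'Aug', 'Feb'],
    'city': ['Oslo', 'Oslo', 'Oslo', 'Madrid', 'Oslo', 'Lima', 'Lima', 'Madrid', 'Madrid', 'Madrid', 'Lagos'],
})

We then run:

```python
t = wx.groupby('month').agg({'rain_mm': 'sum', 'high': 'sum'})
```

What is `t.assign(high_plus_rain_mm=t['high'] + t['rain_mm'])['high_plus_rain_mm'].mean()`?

group by month: sum(rain_mm), sum(high):
       rain_mm  high
month               
Aug        244    25
Dec        529    55
Feb        537     1
Jan        489    23
Nov        242    41
add column high_plus_rain_mm = t['high'] + t['rain_mm']:
       rain_mm  high  high_plus_rain_mm
month                                  
Aug        244    25                269
Dec        529    55                584
Feb        537     1                538
Jan        489    23                512
Nov        242    41                283
The mean of column 'high_plus_rain_mm' is 437.2.

437.2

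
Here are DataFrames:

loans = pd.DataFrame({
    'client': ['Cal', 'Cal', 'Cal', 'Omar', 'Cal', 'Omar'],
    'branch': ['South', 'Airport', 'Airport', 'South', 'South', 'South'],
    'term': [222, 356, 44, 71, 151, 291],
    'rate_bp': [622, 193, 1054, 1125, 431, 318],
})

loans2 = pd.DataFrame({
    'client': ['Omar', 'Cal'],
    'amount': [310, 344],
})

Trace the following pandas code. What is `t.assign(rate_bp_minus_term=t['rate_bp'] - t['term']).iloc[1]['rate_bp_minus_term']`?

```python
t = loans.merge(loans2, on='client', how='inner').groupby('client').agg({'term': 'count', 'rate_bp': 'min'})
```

merge on 'client' (how='inner') → 6 rows:
  client   branch  term  rate_bp  amount
0    Cal    South   222      622     344
1    Cal  Airport   356      193     344
2    Cal  Airport    44     1054     344
3   Omar    South    71     1125     310
4    Cal    South   151      431     344
5   Omar    South   291      318     310
group by client: count(term), min(rate_bp):
        term  rate_bp
client               
Cal        4      193
Omar       2      318
add column rate_bp_minus_term = t['rate_bp'] - t['term']:
        term  rate_bp  rate_bp_minus_term
client                                   
Cal        4      193                 189
Omar       2      318                 316
Then the value at position 1, column 'rate_bp_minus_term': 316

316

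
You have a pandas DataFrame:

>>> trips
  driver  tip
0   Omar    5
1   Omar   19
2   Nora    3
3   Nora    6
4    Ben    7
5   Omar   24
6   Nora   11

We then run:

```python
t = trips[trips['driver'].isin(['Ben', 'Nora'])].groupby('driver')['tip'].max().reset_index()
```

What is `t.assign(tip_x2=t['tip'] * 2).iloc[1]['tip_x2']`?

22

filter rows where driver in ['Ben', 'Nora']:
  driver  tip
2   Nora    3
3   Nora    6
4    Ben    7
6   Nora   11
group by driver, max of tip:
driver
Ben      7
Nora    11
Name: tip, dtype: int64
reset_index():
  driver  tip
0    Ben    7
1   Nora   11
add column tip_x2 = t['tip'] * 2:
  driver  tip  tip_x2
0    Ben    7      14
1   Nora   11      22
Finally, value at position 1, column 'tip_x2' = 22.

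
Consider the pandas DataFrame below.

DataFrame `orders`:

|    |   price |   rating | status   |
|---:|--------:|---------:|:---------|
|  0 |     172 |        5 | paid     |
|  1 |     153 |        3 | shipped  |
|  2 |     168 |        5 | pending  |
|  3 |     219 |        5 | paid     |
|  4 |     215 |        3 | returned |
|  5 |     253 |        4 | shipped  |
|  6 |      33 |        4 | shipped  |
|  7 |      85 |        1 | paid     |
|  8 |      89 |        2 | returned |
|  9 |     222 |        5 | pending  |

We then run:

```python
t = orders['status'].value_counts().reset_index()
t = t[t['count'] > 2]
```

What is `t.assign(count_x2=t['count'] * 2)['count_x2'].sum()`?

12

value_counts of status:
status
paid        3
shipped     3
pending     2
returned    2
Name: count, dtype: int64
reset_index():
     status  count
0      paid      3
1   shipped      3
2   pending      2
3  returned      2
filter rows where count > 2:
    status  count
0     paid      3
1  shipped      3
add column count_x2 = t['count'] * 2:
    status  count  count_x2
0     paid      3         6
1  shipped      3         6
Then the sum of column 'count_x2': 12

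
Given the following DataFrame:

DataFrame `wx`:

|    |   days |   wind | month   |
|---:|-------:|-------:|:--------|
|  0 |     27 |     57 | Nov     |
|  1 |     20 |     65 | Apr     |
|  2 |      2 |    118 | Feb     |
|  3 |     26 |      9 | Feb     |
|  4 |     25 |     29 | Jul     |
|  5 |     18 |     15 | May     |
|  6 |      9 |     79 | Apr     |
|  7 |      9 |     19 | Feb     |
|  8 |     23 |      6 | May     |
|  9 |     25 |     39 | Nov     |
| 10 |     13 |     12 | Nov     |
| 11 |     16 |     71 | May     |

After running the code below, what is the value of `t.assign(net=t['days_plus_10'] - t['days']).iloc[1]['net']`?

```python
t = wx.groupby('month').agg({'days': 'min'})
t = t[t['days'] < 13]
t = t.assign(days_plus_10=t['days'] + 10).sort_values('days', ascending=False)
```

group by month, min of days:
       days
month      
Apr       9
Feb       2
Jul      25
May      16
Nov      13
filter rows where days < 13:
       days
month      
Apr       9
Feb       2
add column days_plus_10 = t['days'] + 10:
       days  days_plus_10
month                    
Apr       9            19
Feb       2            12
sort by days descending:
       days  days_plus_10
month                    
Apr       9            19
Feb       2            12
add column net = t['days_plus_10'] - t['days']:
       days  days_plus_10  net
month                         
Apr       9            19   10
Feb       2            12   10
Hence 10.

10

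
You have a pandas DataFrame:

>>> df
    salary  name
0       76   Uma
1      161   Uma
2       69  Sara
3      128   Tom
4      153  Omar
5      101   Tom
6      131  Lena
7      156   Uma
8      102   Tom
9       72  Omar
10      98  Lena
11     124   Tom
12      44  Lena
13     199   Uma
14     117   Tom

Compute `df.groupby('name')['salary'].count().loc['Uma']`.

4

group by name, count of salary:
name
Lena    3
Omar    2
Sara    1
Tom     5
Uma     4
Name: salary, dtype: int64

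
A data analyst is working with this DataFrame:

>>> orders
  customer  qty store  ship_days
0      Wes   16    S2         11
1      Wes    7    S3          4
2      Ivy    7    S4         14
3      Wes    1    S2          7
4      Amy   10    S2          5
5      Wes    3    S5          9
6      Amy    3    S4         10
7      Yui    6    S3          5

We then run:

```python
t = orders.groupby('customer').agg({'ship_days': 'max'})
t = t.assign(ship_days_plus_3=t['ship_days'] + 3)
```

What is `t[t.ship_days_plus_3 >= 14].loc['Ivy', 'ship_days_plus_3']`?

group by customer, max of ship_days:
          ship_days
customer           
Amy              10
Ivy              14
Wes              11
Yui               5
add column ship_days_plus_3 = t['ship_days'] + 3:
          ship_days  ship_days_plus_3
customer                             
Amy              10                13
Ivy              14                17
Wes              11                14
Yui               5                 8
filter rows where ship_days_plus_3 >= 14:
          ship_days  ship_days_plus_3
customer                             
Ivy              14                17
Wes              11                14

17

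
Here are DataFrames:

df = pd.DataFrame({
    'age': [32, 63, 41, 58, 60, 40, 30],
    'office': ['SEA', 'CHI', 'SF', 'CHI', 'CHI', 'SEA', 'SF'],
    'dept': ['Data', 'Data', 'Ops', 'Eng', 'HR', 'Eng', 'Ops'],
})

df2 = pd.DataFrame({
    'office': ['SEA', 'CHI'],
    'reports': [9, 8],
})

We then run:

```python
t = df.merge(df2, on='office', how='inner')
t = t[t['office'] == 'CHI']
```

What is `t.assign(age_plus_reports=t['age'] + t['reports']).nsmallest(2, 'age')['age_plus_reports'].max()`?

merge on 'office' (how='inner') → 5 rows:
   age office  dept  reports
0   32    SEA  Data        9
1   63    CHI  Data        8
2   58    CHI   Eng        8
3   60    CHI    HR        8
4   40    SEA   Eng        9
filter rows where office == 'CHI':
   age office  dept  reports
1   63    CHI  Data        8
2   58    CHI   Eng        8
3   60    CHI    HR        8
add column age_plus_reports = t['age'] + t['reports']:
   age office  dept  reports  age_plus_reports
1   63    CHI  Data        8                71
2   58    CHI   Eng        8                66
3   60    CHI    HR        8                68
take 2 rows with smallest age:
   age office dept  reports  age_plus_reports
2   58    CHI  Eng        8                66
3   60    CHI   HR        8                68
Finally, max of column 'age_plus_reports' = 68.

68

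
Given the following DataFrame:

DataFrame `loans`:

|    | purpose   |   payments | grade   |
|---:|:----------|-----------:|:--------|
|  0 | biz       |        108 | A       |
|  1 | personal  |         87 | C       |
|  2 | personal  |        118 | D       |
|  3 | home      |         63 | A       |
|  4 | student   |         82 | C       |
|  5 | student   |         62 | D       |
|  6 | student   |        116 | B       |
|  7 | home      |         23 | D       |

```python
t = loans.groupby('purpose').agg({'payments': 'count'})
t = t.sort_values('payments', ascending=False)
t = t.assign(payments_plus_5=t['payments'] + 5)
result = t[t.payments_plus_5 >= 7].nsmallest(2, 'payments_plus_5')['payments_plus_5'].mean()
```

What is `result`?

7.0

group by purpose, count of payments:
          payments
purpose           
biz              1
home             2
personal         2
student          3
sort by payments descending:
          payments
purpose           
student          3
home             2
personal         2
biz              1
add column payments_plus_5 = t['payments'] + 5:
          payments  payments_plus_5
purpose                            
student          3                8
home             2                7
personal         2                7
biz              1                6
filter rows where payments_plus_5 >= 7:
          payments  payments_plus_5
purpose                            
student          3                8
home             2                7
personal         2                7
take 2 rows with smallest payments_plus_5:
          payments  payments_plus_5
purpose                            
home             2                7
personal         2                7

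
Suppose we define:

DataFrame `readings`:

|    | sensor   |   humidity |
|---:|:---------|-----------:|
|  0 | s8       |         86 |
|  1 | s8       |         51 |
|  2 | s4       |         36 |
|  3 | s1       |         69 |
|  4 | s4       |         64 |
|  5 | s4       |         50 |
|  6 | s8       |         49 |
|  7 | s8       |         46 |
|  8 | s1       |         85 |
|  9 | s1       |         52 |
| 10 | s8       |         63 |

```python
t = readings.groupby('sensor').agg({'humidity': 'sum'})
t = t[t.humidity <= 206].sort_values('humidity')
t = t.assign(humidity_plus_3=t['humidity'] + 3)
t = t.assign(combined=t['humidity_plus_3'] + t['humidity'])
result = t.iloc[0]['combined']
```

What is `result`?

303

group by sensor, sum of humidity:
        humidity
sensor          
s1           206
s4           150
s8           295
filter rows where humidity <= 206:
        humidity
sensor          
s1           206
s4           150
sort by humidity:
        humidity
sensor          
s4           150
s1           206
add column humidity_plus_3 = t['humidity'] + 3:
        humidity  humidity_plus_3
sensor                           
s4           150              153
s1           206              209
add column combined = t['humidity_plus_3'] + t['humidity']:
        humidity  humidity_plus_3  combined
sensor                                     
s4           150              153       303
s1           206              209       415
So iloc[0]['combined'] = 303.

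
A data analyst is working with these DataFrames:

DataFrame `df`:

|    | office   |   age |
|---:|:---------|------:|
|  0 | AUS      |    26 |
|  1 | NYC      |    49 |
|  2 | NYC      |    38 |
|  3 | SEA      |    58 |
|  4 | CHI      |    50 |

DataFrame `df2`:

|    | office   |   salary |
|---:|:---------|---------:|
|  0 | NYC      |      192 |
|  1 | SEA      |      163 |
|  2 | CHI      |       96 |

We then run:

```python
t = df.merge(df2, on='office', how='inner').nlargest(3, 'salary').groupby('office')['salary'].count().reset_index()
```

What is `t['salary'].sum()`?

merge on 'office' (how='inner') → 4 rows:
  office  age  salary
0    NYC   49     192
1    NYC   38     192
2    SEA   58     163
3    CHI   50      96
take 3 rows with largest salary:
  office  age  salary
0    NYC   49     192
1    NYC   38     192
2    SEA   58     163
group by office, count of salary:
office
NYC    2
SEA    1
Name: salary, dtype: int64
reset_index():
  office  salary
0    NYC       2
1    SEA       1
Hence 3.

3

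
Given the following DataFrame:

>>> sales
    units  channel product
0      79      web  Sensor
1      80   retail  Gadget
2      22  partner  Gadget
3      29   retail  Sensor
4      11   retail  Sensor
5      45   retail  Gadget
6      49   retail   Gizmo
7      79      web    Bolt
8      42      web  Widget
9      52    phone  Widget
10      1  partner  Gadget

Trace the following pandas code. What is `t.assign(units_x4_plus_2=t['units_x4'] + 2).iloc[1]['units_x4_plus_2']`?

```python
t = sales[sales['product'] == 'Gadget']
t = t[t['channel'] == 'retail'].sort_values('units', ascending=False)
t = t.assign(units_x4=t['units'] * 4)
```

filter rows where product == 'Gadget':
    units  channel product
1      80   retail  Gadget
2      22  partner  Gadget
5      45   retail  Gadget
10      1  partner  Gadget
filter rows where channel == 'retail':
   units channel product
1     80  retail  Gadget
5     45  retail  Gadget
sort by units descending:
   units channel product
1     80  retail  Gadget
5     45  retail  Gadget
add column units_x4 = t['units'] * 4:
   units channel product  units_x4
1     80  retail  Gadget       320
5     45  retail  Gadget       180
add column units_x4_plus_2 = t['units_x4'] + 2:
   units channel product  units_x4  units_x4_plus_2
1     80  retail  Gadget       320              322
5     45  retail  Gadget       180              182
Finally, value at position 1, column 'units_x4_plus_2' = 182.

182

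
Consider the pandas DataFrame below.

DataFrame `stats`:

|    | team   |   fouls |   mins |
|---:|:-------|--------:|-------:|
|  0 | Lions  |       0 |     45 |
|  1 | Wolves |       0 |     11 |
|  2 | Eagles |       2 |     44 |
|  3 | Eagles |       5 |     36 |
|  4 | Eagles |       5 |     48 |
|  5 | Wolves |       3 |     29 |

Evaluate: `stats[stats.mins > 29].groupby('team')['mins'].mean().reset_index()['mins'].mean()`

43.8333333333

filter rows where mins > 29:
     team  fouls  mins
0   Lions      0    45
2  Eagles      2    44
3  Eagles      5    36
4  Eagles      5    48
group by team, mean of mins:
team
Eagles    42.666667
Lions     45.000000
Name: mins, dtype: float64
reset_index():
     team       mins
0  Eagles  42.666667
1   Lions  45.000000
Hence 43.8333333333.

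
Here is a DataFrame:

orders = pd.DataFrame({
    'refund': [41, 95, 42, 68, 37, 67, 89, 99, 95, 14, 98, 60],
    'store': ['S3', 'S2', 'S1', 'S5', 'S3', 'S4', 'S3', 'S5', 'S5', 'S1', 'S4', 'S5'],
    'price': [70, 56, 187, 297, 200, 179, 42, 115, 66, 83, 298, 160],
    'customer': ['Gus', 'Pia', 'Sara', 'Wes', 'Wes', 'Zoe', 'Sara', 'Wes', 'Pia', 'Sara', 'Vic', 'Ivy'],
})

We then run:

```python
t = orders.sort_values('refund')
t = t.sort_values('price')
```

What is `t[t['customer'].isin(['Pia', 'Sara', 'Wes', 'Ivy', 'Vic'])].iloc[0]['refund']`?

sort by refund:
    refund store  price customer
9       14    S1     83     Sara
4       37    S3    200      Wes
0       41    S3     70      Gus
2       42    S1    187     Sara
11      60    S5    160      Ivy
5       67    S4    179      Zoe
3       68    S5    297      Wes
6       89    S3     42     Sara
1       95    S2     56      Pia
8       95    S5     66      Pia
10      98    S4    298      Vic
7       99    S5    115      Wes
sort by price:
    refund store  price customer
6       89    S3     42     Sara
1       95    S2     56      Pia
8       95    S5     66      Pia
0       41    S3     70      Gus
9       14    S1     83     Sara
7       99    S5    115      Wes
11      60    S5    160      Ivy
5       67    S4    179      Zoe
2       42    S1    187     Sara
4       37    S3    200      Wes
3       68    S5    297      Wes
10      98    S4    298      Vic
filter rows where customer in ['Pia', 'Sara', 'Wes', 'Ivy', 'Vic']:
    refund store  price customer
6       89    S3     42     Sara
1       95    S2     56      Pia
8       95    S5     66      Pia
9       14    S1     83     Sara
7       99    S5    115      Wes
11      60    S5    160      Ivy
2       42    S1    187     Sara
4       37    S3    200      Wes
3       68    S5    297      Wes
10      98    S4    298      Vic
The value at position 0, column 'refund' is 89.

89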